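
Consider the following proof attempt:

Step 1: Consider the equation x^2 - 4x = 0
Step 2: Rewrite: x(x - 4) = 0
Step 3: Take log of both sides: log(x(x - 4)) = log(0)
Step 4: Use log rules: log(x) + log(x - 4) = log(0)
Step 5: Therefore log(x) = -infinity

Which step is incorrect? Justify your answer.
Step 3: Take log of both sides: log(x(x - 4)) = log(0)

Step 3 takes the logarithm of both sides, resulting in log(0) on the right side. The logarithm is only defined for positive numbers; log(0) is undefined (approaches negative infinity). This operation is invalid.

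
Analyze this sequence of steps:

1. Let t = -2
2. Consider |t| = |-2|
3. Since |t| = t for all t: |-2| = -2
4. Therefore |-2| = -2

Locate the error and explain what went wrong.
Step 3: Since |t| = t for all t: |-2| = -2

Step 3 incorrectly states that |t| = t for all t. The correct definition is |t| = t when t >= 0, and |t| = -t when t < 0. Since -2 < 0, we have |-2| = -(-2) = 2, not -2.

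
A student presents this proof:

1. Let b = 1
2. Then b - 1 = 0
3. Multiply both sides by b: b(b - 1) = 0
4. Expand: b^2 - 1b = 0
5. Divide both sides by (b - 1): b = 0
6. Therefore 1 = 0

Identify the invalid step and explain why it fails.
Step 5: Divide both sides by (b - 1): b = 0

Step 5 divides both sides by (b - 1). However, since b = 1, we have (b - 1) = 0. Division by zero is undefined, making this step invalid.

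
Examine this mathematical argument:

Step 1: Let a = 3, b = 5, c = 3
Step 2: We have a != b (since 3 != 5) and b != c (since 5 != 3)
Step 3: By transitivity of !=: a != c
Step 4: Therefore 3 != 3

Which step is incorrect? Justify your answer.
Step 3: By transitivity of !=: a != c

Step 3 incorrectly applies transitivity to the '!=' relation. Transitivity states: if a R b and b R c, then a R c. However, '!=' is not transitive. Counterexample: 3 != 5 and 5 != 3, but 3 = 3 (both equal 3). Transitivity holds for relations like <, <=, =, but not for !=.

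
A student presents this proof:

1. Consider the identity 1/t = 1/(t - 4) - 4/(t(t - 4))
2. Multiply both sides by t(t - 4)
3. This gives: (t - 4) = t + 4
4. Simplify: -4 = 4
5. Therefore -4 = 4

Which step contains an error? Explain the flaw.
Step 3: This gives: (t - 4) = t + 4

Step 3 makes a sign error when clearing denominators. Multiplying -4/(t(t - 4)) by t(t - 4) gives -4, not +4. The correct result is (t - 4) = t - 4, which is trivially true, not (t - 4) = t + 4. (Step 1 is a valid identity: 1/(t - 4) - 4/(t(t - 4)) = (t - 4)/(t(t - 4)) = 1/t.)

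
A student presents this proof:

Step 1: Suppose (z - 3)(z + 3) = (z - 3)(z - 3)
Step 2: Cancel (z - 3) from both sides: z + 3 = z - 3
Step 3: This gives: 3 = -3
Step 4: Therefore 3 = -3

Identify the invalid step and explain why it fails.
Step 2: Cancel (z - 3) from both sides: z + 3 = z - 3

Step 2 cancels (z - 3) from both sides. This is only valid if (z - 3) ≠ 0, i.e., z ≠ 3. When z = 3, both sides equal zero regardless of the other factors. The correct approach requires considering z = 3 as a separate case.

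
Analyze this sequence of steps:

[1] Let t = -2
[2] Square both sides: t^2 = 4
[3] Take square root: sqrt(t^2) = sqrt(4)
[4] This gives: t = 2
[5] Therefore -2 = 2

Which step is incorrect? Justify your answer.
Step 4: This gives: t = 2

Step 4 incorrectly states that sqrt(t^2) = t. The correct identity is sqrt(t^2) = |t|. Since t = -2 < 0, we have sqrt(t^2) = |-2| = 2, not t = -2.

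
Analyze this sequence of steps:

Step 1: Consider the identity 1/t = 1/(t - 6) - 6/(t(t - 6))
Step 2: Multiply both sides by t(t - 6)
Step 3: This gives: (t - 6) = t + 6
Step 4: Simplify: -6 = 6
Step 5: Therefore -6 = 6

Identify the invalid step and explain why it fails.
Step 3: This gives: (t - 6) = t + 6

Step 3 makes a sign error when clearing denominators. Multiplying -6/(t(t - 6)) by t(t - 6) gives -6, not +6. The correct result is (t - 6) = t - 6, which is trivially true, not (t - 6) = t + 6. (Step 1 is a valid identity: 1/(t - 6) - 6/(t(t - 6)) = (t - 6)/(t(t - 6)) = 1/t.)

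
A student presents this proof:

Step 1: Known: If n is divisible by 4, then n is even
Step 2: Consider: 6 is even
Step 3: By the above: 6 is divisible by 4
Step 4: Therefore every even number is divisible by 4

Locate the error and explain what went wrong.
Step 3: By the above: 6 is divisible by 4

Step 3 commits the fallacy of affirming the consequent. The known fact 'divisible by 4 → even' does NOT imply 'even → divisible by 4'. That would be the converse, which is false. For example, 6 is even but 6 ÷ 4 = 1.50, which is not an integer.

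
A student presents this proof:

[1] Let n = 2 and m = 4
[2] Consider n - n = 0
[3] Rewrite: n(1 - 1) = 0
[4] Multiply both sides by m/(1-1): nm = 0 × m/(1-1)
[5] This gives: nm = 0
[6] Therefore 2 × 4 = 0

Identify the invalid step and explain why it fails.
Step 4: Multiply both sides by m/(1-1): nm = 0 × m/(1-1)

Step 4 multiplies both sides by m/(1-1). However, 1-1 = 0, so this is multiplication by m/0, which is undefined. We cannot multiply by an undefined expression.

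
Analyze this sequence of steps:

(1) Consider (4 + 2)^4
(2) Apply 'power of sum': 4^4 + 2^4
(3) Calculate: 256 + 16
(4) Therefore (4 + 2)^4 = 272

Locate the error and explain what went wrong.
Step 2: Apply 'power of sum': 4^4 + 2^4

Step 2 incorrectly applies a non-existent rule '(a+b)^n = a^n + b^n'. This is false in general. The correct expansion uses the binomial theorem. The actual value is (4 + 2)^4 = 6^4 = 1296, not 272.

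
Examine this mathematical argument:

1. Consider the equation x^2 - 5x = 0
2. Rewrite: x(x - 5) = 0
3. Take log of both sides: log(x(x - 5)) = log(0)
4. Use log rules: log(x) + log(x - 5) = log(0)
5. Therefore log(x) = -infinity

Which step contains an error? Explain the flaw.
Step 3: Take log of both sides: log(x(x - 5)) = log(0)

Step 3 takes the logarithm of both sides, resulting in log(0) on the right side. The logarithm is only defined for positive numbers; log(0) is undefined (approaches negative infinity). This operation is invalid.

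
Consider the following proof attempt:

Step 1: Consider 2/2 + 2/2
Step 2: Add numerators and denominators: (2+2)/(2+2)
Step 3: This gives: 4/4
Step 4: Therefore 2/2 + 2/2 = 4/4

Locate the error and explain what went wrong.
Step 2: Add numerators and denominators: (2+2)/(2+2)

Step 2 incorrectly adds fractions by separately adding numerators and denominators. This is wrong. The correct method requires a common denominator: 2/2 + 2/2 = (2×2 + 2×2)/(2×2) = 8/4 = 2. The method used gives 4/4, which is different.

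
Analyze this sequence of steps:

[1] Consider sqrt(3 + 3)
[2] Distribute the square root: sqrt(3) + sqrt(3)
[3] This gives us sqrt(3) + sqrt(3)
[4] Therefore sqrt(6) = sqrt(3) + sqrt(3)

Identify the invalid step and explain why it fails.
Step 2: Distribute the square root: sqrt(3) + sqrt(3)

Step 2 incorrectly 'distributes' the square root over addition. The square root function does not distribute: sqrt(a + b) ≠ sqrt(a) + sqrt(b). In fact, sqrt(3 + 3) = sqrt(6) ≈ 2.4495, while sqrt(3) + sqrt(3) ≈ 3.4641.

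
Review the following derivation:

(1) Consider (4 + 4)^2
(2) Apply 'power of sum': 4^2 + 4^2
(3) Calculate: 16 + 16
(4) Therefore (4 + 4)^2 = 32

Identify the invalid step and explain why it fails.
Step 2: Apply 'power of sum': 4^2 + 4^2

Step 2 incorrectly applies a non-existent rule '(a+b)^n = a^n + b^n'. This is false in general. The correct expansion uses the binomial theorem. The actual value is (4 + 4)^2 = 8^2 = 64, not 32.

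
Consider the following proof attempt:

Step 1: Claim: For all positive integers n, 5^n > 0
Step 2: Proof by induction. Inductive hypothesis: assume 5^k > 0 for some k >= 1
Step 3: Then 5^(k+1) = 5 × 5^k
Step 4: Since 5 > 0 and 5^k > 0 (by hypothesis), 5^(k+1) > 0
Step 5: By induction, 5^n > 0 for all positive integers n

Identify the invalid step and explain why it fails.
Step 5: By induction, 5^n > 0 for all positive integers n

Step 5 concludes the proof by induction, but no base case was ever established. A valid induction proof requires: (1) a base case proving 5^1 > 0, and (2) an inductive step showing IF 5^k > 0 THEN 5^(k+1) > 0. Steps 2-4 correctly establish the inductive step, but without the base case the conclusion in step 5 does not follow.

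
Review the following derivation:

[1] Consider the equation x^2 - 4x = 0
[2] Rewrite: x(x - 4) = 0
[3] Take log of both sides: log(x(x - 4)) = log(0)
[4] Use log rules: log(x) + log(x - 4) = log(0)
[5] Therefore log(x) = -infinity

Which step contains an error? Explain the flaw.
Step 3: Take log of both sides: log(x(x - 4)) = log(0)

Step 3 takes the logarithm of both sides, resulting in log(0) on the right side. The logarithm is only defined for positive numbers; log(0) is undefined (approaches negative infinity). This operation is invalid.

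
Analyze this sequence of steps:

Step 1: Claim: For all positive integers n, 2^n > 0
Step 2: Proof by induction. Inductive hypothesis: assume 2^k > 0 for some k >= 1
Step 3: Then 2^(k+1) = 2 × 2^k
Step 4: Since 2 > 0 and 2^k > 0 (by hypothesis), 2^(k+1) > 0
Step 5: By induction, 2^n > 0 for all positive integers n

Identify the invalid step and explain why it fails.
Step 5: By induction, 2^n > 0 for all positive integers n

Step 5 concludes the proof by induction, but no base case was ever established. A valid induction proof requires: (1) a base case proving 2^1 > 0, and (2) an inductive step showing IF 2^k > 0 THEN 2^(k+1) > 0. Steps 2-4 correctly establish the inductive step, but without the base case the conclusion in step 5 does not follow.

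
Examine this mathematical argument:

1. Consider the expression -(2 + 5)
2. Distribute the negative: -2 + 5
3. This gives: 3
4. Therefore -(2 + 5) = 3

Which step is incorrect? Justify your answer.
Step 2: Distribute the negative: -2 + 5

Step 2 incorrectly distributes the negative sign. The correct distribution is -(2 + 5) = -2 - 5 = -7. The negative must be applied to both terms, not just the first. The error treats -(2 + 5) as -2 + 5, which equals 3 instead of -7.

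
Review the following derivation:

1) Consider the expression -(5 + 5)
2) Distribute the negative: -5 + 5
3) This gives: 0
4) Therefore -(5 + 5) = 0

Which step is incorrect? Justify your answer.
Step 2: Distribute the negative: -5 + 5

Step 2 incorrectly distributes the negative sign. The correct distribution is -(5 + 5) = -5 - 5 = -10. The negative must be applied to both terms, not just the first. The error treats -(5 + 5) as -5 + 5, which equals 0 instead of -10.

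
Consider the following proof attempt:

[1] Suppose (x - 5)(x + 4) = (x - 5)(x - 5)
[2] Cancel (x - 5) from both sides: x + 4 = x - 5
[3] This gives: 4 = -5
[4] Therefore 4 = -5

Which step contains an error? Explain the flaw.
Step 2: Cancel (x - 5) from both sides: x + 4 = x - 5

Step 2 cancels (x - 5) from both sides. This is only valid if (x - 5) ≠ 0, i.e., x ≠ 5. When x = 5, both sides equal zero regardless of the other factors. The correct approach requires considering x = 5 as a separate case.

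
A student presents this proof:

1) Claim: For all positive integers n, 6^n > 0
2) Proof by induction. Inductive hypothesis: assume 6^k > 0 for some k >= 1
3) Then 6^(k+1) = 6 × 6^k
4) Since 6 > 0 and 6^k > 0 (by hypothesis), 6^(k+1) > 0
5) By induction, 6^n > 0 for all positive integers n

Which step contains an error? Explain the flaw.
Step 5: By induction, 6^n > 0 for all positive integers n

Step 5 concludes the proof by induction, but no base case was ever established. A valid induction proof requires: (1) a base case proving 6^1 > 0, and (2) an inductive step showing IF 6^k > 0 THEN 6^(k+1) > 0. Steps 2-4 correctly establish the inductive step, but without the base case the conclusion in step 5 does not follow.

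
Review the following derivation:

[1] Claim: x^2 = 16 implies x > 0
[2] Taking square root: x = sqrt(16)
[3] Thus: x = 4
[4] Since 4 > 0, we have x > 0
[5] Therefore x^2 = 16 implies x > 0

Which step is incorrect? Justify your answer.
Step 2: Taking square root: x = sqrt(16)

Step 2 takes the square root and assumes the positive root only. The equation x^2 = 16 actually has two solutions: x = 4 and x = -4. The proof silently assumes x > 0 without justification, then uses this assumption to conclude x > 0, which is circular. The counterexample x = -4 shows the claim is false.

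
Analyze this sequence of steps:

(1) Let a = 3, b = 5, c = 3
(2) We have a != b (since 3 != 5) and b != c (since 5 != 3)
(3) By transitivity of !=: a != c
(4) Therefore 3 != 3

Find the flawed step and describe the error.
Step 3: By transitivity of !=: a != c

Step 3 incorrectly applies transitivity to the '!=' relation. Transitivity states: if a R b and b R c, then a R c. However, '!=' is not transitive. Counterexample: 3 != 5 and 5 != 3, but 3 = 3 (both equal 3). Transitivity holds for relations like <, <=, =, but not for !=.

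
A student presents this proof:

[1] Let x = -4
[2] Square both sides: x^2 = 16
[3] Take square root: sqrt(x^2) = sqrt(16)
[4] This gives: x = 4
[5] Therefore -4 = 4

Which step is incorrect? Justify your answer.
Step 4: This gives: x = 4

Step 4 incorrectly states that sqrt(x^2) = x. The correct identity is sqrt(x^2) = |x|. Since x = -4 < 0, we have sqrt(x^2) = |-4| = 4, not x = -4.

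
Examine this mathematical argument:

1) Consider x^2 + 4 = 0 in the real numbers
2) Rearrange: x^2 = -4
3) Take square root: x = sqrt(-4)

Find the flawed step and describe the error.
Step 3: Take square root: x = sqrt(-4)

Step 3 takes the square root of -4, which is negative. In the real number system, the square root of a negative number is undefined. The equation x^2 + 4 = 0 has no real solutions. Square roots of negative numbers only exist in the complex numbers.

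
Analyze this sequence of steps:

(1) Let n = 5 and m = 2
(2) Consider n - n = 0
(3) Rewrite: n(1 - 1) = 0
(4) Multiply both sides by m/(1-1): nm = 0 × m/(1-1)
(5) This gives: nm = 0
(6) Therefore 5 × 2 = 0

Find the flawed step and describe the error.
Step 4: Multiply both sides by m/(1-1): nm = 0 × m/(1-1)

Step 4 multiplies both sides by m/(1-1). However, 1-1 = 0, so this is multiplication by m/0, which is undefined. We cannot multiply by an undefined expression.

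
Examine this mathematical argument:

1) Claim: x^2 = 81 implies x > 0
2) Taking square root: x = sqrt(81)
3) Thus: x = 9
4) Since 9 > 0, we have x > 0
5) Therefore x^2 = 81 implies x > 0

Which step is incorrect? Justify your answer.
Step 2: Taking square root: x = sqrt(81)

Step 2 takes the square root and assumes the positive root only. The equation x^2 = 81 actually has two solutions: x = 9 and x = -9. The proof silently assumes x > 0 without justification, then uses this assumption to conclude x > 0, which is circular. The counterexample x = -9 shows the claim is false.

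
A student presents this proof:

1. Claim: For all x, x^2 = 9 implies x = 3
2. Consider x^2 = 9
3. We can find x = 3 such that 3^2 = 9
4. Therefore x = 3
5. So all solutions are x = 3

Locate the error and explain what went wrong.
Step 4: Therefore x = 3

Step 4 incorrectly concludes that x = 3 is the only solution. The proof shows that x = 3 is A solution (existence), but does not show it is the ONLY solution (uniqueness). In fact, x = -3 is also a solution since (-3)^2 = 9. Finding one solution doesn't prove there are no others.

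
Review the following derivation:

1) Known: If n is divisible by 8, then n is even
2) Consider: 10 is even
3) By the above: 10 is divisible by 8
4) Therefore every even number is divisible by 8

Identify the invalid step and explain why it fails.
Step 3: By the above: 10 is divisible by 8

Step 3 commits the fallacy of affirming the consequent. The known fact 'divisible by 8 → even' does NOT imply 'even → divisible by 8'. That would be the converse, which is false. For example, 10 is even but 10 ÷ 8 = 1.25, which is not an integer.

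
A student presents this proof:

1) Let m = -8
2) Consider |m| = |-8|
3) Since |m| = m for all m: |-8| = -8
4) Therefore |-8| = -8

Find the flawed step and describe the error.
Step 3: Since |m| = m for all m: |-8| = -8

Step 3 incorrectly states that |m| = m for all m. The correct definition is |m| = m when m >= 0, and |m| = -m when m < 0. Since -8 < 0, we have |-8| = -(-8) = 8, not -8.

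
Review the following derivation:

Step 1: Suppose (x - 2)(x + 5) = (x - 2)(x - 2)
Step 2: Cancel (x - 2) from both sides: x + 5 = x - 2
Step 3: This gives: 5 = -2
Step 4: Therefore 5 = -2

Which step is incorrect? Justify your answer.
Step 2: Cancel (x - 2) from both sides: x + 5 = x - 2

Step 2 cancels (x - 2) from both sides. This is only valid if (x - 2) ≠ 0, i.e., x ≠ 2. When x = 2, both sides equal zero regardless of the other factors. The correct approach requires considering x = 2 as a separate case.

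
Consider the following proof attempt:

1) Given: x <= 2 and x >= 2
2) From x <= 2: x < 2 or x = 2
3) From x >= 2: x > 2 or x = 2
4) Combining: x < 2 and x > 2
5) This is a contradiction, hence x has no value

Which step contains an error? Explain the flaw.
Step 4: Combining: x < 2 and x > 2

Step 4 incorrectly combines the conditions. From x <= 2 and x >= 2, the intersection is x = 2. The error treats the 'or' cases as 'and' requirements. The correct conclusion is that x = 2 is the unique solution, not that no solution exists.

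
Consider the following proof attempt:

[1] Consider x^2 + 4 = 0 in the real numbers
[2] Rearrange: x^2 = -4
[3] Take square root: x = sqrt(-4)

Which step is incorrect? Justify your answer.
Step 3: Take square root: x = sqrt(-4)

Step 3 takes the square root of -4, which is negative. In the real number system, the square root of a negative number is undefined. The equation x^2 + 4 = 0 has no real solutions. Square roots of negative numbers only exist in the complex numbers.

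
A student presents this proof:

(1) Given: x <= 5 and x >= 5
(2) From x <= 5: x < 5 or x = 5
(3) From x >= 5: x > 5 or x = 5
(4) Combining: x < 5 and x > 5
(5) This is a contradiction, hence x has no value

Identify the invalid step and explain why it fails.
Step 4: Combining: x < 5 and x > 5

Step 4 incorrectly combines the conditions. From x <= 5 and x >= 5, the intersection is x = 5. The error treats the 'or' cases as 'and' requirements. The correct conclusion is that x = 5 is the unique solution, not that no solution exists.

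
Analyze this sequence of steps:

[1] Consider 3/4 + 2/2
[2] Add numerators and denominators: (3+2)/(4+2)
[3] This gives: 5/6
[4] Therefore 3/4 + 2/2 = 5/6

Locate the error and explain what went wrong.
Step 2: Add numerators and denominators: (3+2)/(4+2)

Step 2 incorrectly adds fractions by separately adding numerators and denominators. This is wrong. The correct method requires a common denominator: 3/4 + 2/2 = (3×2 + 2×4)/(4×2) = 14/8 = 7/4. The method used gives 5/6, which is different.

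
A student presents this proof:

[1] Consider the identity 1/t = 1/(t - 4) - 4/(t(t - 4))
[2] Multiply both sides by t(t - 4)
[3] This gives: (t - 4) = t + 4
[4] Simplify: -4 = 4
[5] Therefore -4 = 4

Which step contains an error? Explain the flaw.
Step 3: This gives: (t - 4) = t + 4

Step 3 makes a sign error when clearing denominators. Multiplying -4/(t(t - 4)) by t(t - 4) gives -4, not +4. The correct result is (t - 4) = t - 4, which is trivially true, not (t - 4) = t + 4. (Step 1 is a valid identity: 1/(t - 4) - 4/(t(t - 4)) = (t - 4)/(t(t - 4)) = 1/t.)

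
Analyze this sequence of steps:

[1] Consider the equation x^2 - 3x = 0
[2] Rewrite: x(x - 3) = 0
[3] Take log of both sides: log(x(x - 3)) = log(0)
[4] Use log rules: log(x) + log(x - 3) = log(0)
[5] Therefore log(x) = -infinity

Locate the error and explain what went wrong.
Step 3: Take log of both sides: log(x(x - 3)) = log(0)

Step 3 takes the logarithm of both sides, resulting in log(0) on the right side. The logarithm is only defined for positive numbers; log(0) is undefined (approaches negative infinity). This operation is invalid.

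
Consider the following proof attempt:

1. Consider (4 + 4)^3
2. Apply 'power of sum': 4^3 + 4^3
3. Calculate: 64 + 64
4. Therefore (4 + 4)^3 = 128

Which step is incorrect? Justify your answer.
Step 2: Apply 'power of sum': 4^3 + 4^3

Step 2 incorrectly applies a non-existent rule '(a+b)^n = a^n + b^n'. This is false in general. The correct expansion uses the binomial theorem. The actual value is (4 + 4)^3 = 8^3 = 512, not 128.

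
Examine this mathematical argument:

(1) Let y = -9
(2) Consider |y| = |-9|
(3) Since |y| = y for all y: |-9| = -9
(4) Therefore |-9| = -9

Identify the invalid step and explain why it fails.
Step 3: Since |y| = y for all y: |-9| = -9

Step 3 incorrectly states that |y| = y for all y. The correct definition is |y| = y when y >= 0, and |y| = -y when y < 0. Since -9 < 0, we have |-9| = -(-9) = 9, not -9.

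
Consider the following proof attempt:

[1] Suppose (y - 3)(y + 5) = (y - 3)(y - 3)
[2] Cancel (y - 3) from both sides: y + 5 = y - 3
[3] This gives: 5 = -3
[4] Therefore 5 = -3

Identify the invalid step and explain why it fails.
Step 2: Cancel (y - 3) from both sides: y + 5 = y - 3

Step 2 cancels (y - 3) from both sides. This is only valid if (y - 3) ≠ 0, i.e., y ≠ 3. When y = 3, both sides equal zero regardless of the other factors. The correct approach requires considering y = 3 as a separate case.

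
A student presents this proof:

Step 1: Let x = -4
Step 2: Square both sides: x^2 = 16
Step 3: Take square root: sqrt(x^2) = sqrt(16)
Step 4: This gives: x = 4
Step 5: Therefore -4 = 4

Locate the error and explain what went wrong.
Step 4: This gives: x = 4

Step 4 incorrectly states that sqrt(x^2) = x. The correct identity is sqrt(x^2) = |x|. Since x = -4 < 0, we have sqrt(x^2) = |-4| = 4, not x = -4.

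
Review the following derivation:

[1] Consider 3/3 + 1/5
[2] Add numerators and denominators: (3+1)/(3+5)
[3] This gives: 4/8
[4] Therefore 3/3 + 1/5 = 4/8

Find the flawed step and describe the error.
Step 2: Add numerators and denominators: (3+1)/(3+5)

Step 2 incorrectly adds fractions by separately adding numerators and denominators. This is wrong. The correct method requires a common denominator: 3/3 + 1/5 = (3×5 + 1×3)/(3×5) = 18/15 = 6/5. The method used gives 4/8, which is different.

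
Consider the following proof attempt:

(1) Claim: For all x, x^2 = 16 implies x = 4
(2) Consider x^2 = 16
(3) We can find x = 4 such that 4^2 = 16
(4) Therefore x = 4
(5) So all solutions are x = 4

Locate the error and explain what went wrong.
Step 4: Therefore x = 4

Step 4 incorrectly concludes that x = 4 is the only solution. The proof shows that x = 4 is A solution (existence), but does not show it is the ONLY solution (uniqueness). In fact, x = -4 is also a solution since (-4)^2 = 16. Finding one solution doesn't prove there are no others.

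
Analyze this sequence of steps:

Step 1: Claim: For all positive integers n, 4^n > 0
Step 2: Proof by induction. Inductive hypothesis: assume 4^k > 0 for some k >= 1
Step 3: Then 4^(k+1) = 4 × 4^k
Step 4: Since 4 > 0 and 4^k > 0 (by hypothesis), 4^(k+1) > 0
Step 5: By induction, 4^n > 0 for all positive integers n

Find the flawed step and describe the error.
Step 5: By induction, 4^n > 0 for all positive integers n

Step 5 concludes the proof by induction, but no base case was ever established. A valid induction proof requires: (1) a base case proving 4^1 > 0, and (2) an inductive step showing IF 4^k > 0 THEN 4^(k+1) > 0. Steps 2-4 correctly establish the inductive step, but without the base case the conclusion in step 5 does not follow.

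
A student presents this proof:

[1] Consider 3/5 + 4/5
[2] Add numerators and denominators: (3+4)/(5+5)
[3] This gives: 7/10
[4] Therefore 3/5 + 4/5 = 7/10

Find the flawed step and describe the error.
Step 2: Add numerators and denominators: (3+4)/(5+5)

Step 2 incorrectly adds fractions by separately adding numerators and denominators. This is wrong. The correct method requires a common denominator: 3/5 + 4/5 = (3×5 + 4×5)/(5×5) = 35/25 = 7/5. The method used gives 7/10, which is different.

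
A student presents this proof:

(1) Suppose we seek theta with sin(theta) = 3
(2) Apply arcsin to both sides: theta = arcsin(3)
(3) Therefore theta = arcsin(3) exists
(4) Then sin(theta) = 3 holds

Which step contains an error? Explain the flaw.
Step 2: Apply arcsin to both sides: theta = arcsin(3)

Step 2 applies arcsin to 3. However, arcsin(x) is only defined for x in [-1, 1] because sin(theta) can only produce values in that range. Since |3| > 1, arcsin(3) is undefined. There is no angle whose sine equals 3.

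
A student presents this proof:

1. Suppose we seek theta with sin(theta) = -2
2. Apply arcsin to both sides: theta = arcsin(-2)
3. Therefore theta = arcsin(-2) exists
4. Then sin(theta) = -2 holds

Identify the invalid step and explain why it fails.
Step 2: Apply arcsin to both sides: theta = arcsin(-2)

Step 2 applies arcsin to -2. However, arcsin(x) is only defined for x in [-1, 1] because sin(theta) can only produce values in that range. Since |-2| > 1, arcsin(-2) is undefined. There is no angle whose sine equals -2.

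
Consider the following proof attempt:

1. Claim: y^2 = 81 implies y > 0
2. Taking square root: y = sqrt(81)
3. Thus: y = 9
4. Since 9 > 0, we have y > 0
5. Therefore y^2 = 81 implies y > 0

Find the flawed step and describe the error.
Step 2: Taking square root: y = sqrt(81)

Step 2 takes the square root and assumes the positive root only. The equation y^2 = 81 actually has two solutions: y = 9 and y = -9. The proof silently assumes y > 0 without justification, then uses this assumption to conclude y > 0, which is circular. The counterexample y = -9 shows the claim is false.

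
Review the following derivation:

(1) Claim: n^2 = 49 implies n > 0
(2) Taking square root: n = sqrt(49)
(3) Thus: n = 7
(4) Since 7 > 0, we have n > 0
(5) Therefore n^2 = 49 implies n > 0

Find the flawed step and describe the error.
Step 2: Taking square root: n = sqrt(49)

Step 2 takes the square root and assumes the positive root only. The equation n^2 = 49 actually has two solutions: n = 7 and n = -7. The proof silently assumes n > 0 without justification, then uses this assumption to conclude n > 0, which is circular. The counterexample n = -7 shows the claim is false.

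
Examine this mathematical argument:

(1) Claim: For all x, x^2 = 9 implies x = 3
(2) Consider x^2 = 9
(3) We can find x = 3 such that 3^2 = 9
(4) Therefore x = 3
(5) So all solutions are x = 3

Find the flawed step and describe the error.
Step 4: Therefore x = 3

Step 4 incorrectly concludes that x = 3 is the only solution. The proof shows that x = 3 is A solution (existence), but does not show it is the ONLY solution (uniqueness). In fact, x = -3 is also a solution since (-3)^2 = 9. Finding one solution doesn't prove there are no others.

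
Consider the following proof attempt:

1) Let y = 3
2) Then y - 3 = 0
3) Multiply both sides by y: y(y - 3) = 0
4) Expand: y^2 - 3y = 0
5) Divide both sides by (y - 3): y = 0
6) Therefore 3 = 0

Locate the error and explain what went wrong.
Step 5: Divide both sides by (y - 3): y = 0

Step 5 divides both sides by (y - 3). However, since y = 3, we have (y - 3) = 0. Division by zero is undefined, making this step invalid.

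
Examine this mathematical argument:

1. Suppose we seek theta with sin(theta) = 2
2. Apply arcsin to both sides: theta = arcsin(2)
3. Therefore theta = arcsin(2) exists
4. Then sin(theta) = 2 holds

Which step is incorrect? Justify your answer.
Step 2: Apply arcsin to both sides: theta = arcsin(2)

Step 2 applies arcsin to 2. However, arcsin(x) is only defined for x in [-1, 1] because sin(theta) can only produce values in that range. Since |2| > 1, arcsin(2) is undefined. There is no angle whose sine equals 2.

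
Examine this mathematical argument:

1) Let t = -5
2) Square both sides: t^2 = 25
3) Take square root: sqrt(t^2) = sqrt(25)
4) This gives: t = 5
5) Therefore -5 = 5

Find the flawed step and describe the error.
Step 4: This gives: t = 5

Step 4 incorrectly states that sqrt(t^2) = t. The correct identity is sqrt(t^2) = |t|. Since t = -5 < 0, we have sqrt(t^2) = |-5| = 5, not t = -5.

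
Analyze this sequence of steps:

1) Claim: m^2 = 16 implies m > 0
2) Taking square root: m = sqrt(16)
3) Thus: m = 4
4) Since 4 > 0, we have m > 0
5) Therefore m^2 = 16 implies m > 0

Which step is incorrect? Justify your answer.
Step 2: Taking square root: m = sqrt(16)

Step 2 takes the square root and assumes the positive root only. The equation m^2 = 16 actually has two solutions: m = 4 and m = -4. The proof silently assumes m > 0 without justification, then uses this assumption to conclude m > 0, which is circular. The counterexample m = -4 shows the claim is false.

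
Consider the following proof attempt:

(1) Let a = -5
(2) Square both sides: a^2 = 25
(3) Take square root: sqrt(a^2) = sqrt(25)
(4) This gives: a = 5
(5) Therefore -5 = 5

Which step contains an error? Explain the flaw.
Step 4: This gives: a = 5

Step 4 incorrectly states that sqrt(a^2) = a. The correct identity is sqrt(a^2) = |a|. Since a = -5 < 0, we have sqrt(a^2) = |-5| = 5, not a = -5.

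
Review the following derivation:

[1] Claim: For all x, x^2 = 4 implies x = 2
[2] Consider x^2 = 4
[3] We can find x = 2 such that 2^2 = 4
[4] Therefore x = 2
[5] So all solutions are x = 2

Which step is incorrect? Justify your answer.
Step 4: Therefore x = 2

Step 4 incorrectly concludes that x = 2 is the only solution. The proof shows that x = 2 is A solution (existence), but does not show it is the ONLY solution (uniqueness). In fact, x = -2 is also a solution since (-2)^2 = 4. Finding one solution doesn't prove there are no others.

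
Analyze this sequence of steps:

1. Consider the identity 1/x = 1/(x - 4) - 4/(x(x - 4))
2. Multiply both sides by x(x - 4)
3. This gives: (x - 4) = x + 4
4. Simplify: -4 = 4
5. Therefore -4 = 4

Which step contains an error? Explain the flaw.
Step 3: This gives: (x - 4) = x + 4

Step 3 makes a sign error when clearing denominators. Multiplying -4/(x(x - 4)) by x(x - 4) gives -4, not +4. The correct result is (x - 4) = x - 4, which is trivially true, not (x - 4) = x + 4. (Step 1 is a valid identity: 1/(x - 4) - 4/(x(x - 4)) = (x - 4)/(x(x - 4)) = 1/x.)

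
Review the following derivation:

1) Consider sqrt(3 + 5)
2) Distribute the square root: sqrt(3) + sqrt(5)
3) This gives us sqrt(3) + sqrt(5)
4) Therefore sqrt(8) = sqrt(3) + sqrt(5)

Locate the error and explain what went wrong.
Step 2: Distribute the square root: sqrt(3) + sqrt(5)

Step 2 incorrectly 'distributes' the square root over addition. The square root function does not distribute: sqrt(a + b) ≠ sqrt(a) + sqrt(b). In fact, sqrt(3 + 5) = sqrt(8) ≈ 2.8284, while sqrt(3) + sqrt(5) ≈ 3.9681.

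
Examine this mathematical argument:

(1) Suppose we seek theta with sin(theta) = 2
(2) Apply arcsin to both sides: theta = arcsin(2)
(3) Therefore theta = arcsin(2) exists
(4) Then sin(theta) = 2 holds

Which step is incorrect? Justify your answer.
Step 2: Apply arcsin to both sides: theta = arcsin(2)

Step 2 applies arcsin to 2. However, arcsin(x) is only defined for x in [-1, 1] because sin(theta) can only produce values in that range. Since |2| > 1, arcsin(2) is undefined. There is no angle whose sine equals 2.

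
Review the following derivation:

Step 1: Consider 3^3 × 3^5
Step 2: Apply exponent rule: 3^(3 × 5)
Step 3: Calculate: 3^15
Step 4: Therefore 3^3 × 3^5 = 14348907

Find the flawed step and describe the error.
Step 2: Apply exponent rule: 3^(3 × 5)

Step 2 incorrectly states that a^b × a^c = a^(b×c). The correct rule is a^b × a^c = a^(b+c). The actual value is 3^3 × 3^5 = 3^8 = 6561, not 3^15 = 14348907.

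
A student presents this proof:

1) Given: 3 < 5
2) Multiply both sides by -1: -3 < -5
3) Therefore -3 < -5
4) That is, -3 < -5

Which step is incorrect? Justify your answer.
Step 2: Multiply both sides by -1: -3 < -5

Step 2 multiplies both sides by -1 but fails to reverse the inequality sign. When multiplying (or dividing) an inequality by a negative number, the direction must be reversed. Since 3 < 5, we should get -3 > -5, i.e., -3 > -5.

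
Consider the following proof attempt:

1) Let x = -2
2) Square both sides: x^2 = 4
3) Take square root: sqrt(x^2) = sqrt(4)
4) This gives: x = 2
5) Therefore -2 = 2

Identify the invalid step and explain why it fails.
Step 4: This gives: x = 2

Step 4 incorrectly states that sqrt(x^2) = x. The correct identity is sqrt(x^2) = |x|. Since x = -2 < 0, we have sqrt(x^2) = |-2| = 2, not x = -2.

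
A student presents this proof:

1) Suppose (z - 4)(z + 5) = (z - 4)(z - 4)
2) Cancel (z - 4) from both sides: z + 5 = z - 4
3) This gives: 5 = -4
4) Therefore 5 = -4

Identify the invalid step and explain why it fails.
Step 2: Cancel (z - 4) from both sides: z + 5 = z - 4

Step 2 cancels (z - 4) from both sides. This is only valid if (z - 4) ≠ 0, i.e., z ≠ 4. When z = 4, both sides equal zero regardless of the other factors. The correct approach requires considering z = 4 as a separate case.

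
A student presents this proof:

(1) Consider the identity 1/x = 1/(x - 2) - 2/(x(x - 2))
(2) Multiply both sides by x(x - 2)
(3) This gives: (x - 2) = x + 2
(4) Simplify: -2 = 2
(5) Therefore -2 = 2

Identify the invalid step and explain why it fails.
Step 3: This gives: (x - 2) = x + 2

Step 3 makes a sign error when clearing denominators. Multiplying -2/(x(x - 2)) by x(x - 2) gives -2, not +2. The correct result is (x - 2) = x - 2, which is trivially true, not (x - 2) = x + 2. (Step 1 is a valid identity: 1/(x - 2) - 2/(x(x - 2)) = (x - 2)/(x(x - 2)) = 1/x.)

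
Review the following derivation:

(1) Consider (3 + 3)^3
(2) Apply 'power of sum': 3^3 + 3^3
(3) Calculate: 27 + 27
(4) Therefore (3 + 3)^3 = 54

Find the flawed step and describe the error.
Step 2: Apply 'power of sum': 3^3 + 3^3

Step 2 incorrectly applies a non-existent rule '(a+b)^n = a^n + b^n'. This is false in general. The correct expansion uses the binomial theorem. The actual value is (3 + 3)^3 = 6^3 = 216, not 54.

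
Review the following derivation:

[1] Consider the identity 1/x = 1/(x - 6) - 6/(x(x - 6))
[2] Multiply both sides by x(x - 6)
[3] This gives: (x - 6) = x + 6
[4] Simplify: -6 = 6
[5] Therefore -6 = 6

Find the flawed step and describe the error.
Step 3: This gives: (x - 6) = x + 6

Step 3 makes a sign error when clearing denominators. Multiplying -6/(x(x - 6)) by x(x - 6) gives -6, not +6. The correct result is (x - 6) = x - 6, which is trivially true, not (x - 6) = x + 6. (Step 1 is a valid identity: 1/(x - 6) - 6/(x(x - 6)) = (x - 6)/(x(x - 6)) = 1/x.)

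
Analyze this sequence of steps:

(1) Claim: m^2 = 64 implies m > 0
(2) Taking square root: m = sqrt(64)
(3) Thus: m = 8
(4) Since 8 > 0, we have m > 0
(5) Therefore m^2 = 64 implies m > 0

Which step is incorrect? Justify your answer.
Step 2: Taking square root: m = sqrt(64)

Step 2 takes the square root and assumes the positive root only. The equation m^2 = 64 actually has two solutions: m = 8 and m = -8. The proof silently assumes m > 0 without justification, then uses this assumption to conclude m > 0, which is circular. The counterexample m = -8 shows the claim is false.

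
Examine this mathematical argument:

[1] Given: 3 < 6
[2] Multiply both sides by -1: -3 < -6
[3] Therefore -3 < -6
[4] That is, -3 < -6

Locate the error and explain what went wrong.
Step 2: Multiply both sides by -1: -3 < -6

Step 2 multiplies both sides by -1 but fails to reverse the inequality sign. When multiplying (or dividing) an inequality by a negative number, the direction must be reversed. Since 3 < 6, we should get -3 > -6, i.e., -3 > -6.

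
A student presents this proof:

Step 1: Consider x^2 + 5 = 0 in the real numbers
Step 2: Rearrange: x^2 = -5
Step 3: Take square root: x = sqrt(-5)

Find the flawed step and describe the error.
Step 3: Take square root: x = sqrt(-5)

Step 3 takes the square root of -5, which is negative. In the real number system, the square root of a negative number is undefined. The equation x^2 + 5 = 0 has no real solutions. Square roots of negative numbers only exist in the complex numbers.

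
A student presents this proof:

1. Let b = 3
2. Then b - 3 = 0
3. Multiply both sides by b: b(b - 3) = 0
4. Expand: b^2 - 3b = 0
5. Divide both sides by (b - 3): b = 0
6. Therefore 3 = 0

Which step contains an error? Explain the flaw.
Step 5: Divide both sides by (b - 3): b = 0

Step 5 divides both sides by (b - 3). However, since b = 3, we have (b - 3) = 0. Division by zero is undefined, making this step invalid.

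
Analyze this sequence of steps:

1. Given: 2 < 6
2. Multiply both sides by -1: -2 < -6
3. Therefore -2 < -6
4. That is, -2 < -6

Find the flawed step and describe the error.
Step 2: Multiply both sides by -1: -2 < -6

Step 2 multiplies both sides by -1 but fails to reverse the inequality sign. When multiplying (or dividing) an inequality by a negative number, the direction must be reversed. Since 2 < 6, we should get -2 > -6, i.e., -2 > -6.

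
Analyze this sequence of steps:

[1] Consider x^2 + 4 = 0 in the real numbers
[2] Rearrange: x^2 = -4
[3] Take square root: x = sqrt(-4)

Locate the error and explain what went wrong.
Step 3: Take square root: x = sqrt(-4)

Step 3 takes the square root of -4, which is negative. In the real number system, the square root of a negative number is undefined. The equation x^2 + 4 = 0 has no real solutions. Square roots of negative numbers only exist in the complex numbers.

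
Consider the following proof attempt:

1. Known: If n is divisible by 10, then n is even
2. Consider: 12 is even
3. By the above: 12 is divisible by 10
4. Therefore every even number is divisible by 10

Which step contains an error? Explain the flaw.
Step 3: By the above: 12 is divisible by 10

Step 3 commits the fallacy of affirming the consequent. The known fact 'divisible by 10 → even' does NOT imply 'even → divisible by 10'. That would be the converse, which is false. For example, 12 is even but 12 ÷ 10 = 1.20, which is not an integer.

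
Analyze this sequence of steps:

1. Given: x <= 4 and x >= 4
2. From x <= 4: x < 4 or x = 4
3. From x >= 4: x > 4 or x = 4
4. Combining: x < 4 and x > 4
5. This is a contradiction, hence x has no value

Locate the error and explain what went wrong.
Step 4: Combining: x < 4 and x > 4

Step 4 incorrectly combines the conditions. From x <= 4 and x >= 4, the intersection is x = 4. The error treats the 'or' cases as 'and' requirements. The correct conclusion is that x = 4 is the unique solution, not that no solution exists.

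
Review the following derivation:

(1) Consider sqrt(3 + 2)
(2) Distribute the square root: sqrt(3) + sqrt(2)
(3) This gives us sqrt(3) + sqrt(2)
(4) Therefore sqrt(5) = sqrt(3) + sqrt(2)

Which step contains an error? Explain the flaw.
Step 2: Distribute the square root: sqrt(3) + sqrt(2)

Step 2 incorrectly 'distributes' the square root over addition. The square root function does not distribute: sqrt(a + b) ≠ sqrt(a) + sqrt(b). In fact, sqrt(3 + 2) = sqrt(5) ≈ 2.2361, while sqrt(3) + sqrt(2) ≈ 3.1463.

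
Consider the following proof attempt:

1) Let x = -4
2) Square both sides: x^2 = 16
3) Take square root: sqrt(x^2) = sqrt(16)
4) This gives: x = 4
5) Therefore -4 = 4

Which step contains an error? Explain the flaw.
Step 4: This gives: x = 4

Step 4 incorrectly states that sqrt(x^2) = x. The correct identity is sqrt(x^2) = |x|. Since x = -4 < 0, we have sqrt(x^2) = |-4| = 4, not x = -4.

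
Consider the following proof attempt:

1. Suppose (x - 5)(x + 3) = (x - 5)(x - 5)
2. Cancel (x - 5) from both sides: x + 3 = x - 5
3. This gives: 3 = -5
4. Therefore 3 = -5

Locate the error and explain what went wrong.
Step 2: Cancel (x - 5) from both sides: x + 3 = x - 5

Step 2 cancels (x - 5) from both sides. This is only valid if (x - 5) ≠ 0, i.e., x ≠ 5. When x = 5, both sides equal zero regardless of the other factors. The correct approach requires considering x = 5 as a separate case.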